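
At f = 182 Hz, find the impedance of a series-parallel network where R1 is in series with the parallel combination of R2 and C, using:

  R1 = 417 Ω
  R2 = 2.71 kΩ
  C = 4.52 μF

Step 1 — Angular frequency: ω = 2π·f = 2π·182 = 1144 rad/s.
Step 2 — Component impedances:
  R1: Z = R = 417 Ω
  R2: Z = R = 2710 Ω
  C: Z = 1/(jωC) = -j/(ω·C) = 0 - j193.5 Ω
Step 3 — Parallel branch: R2 || C = 1/(1/R2 + 1/C) = 13.74 - j192.5 Ω.
Step 4 — Series with R1: Z_total = R1 + (R2 || C) = 430.7 - j192.5 Ω = 471.8∠-24.1° Ω.

Z = 430.7 - j192.5 Ω = 471.8∠-24.1° Ω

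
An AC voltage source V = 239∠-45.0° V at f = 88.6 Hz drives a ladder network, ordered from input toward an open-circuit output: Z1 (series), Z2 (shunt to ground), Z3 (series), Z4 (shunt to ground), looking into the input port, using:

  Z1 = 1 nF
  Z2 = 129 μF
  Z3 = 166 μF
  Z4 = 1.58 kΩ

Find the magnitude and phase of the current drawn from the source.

Step 1 — Angular frequency: ω = 2π·f = 2π·88.6 = 556.7 rad/s.
Step 2 — Component impedances:
  Z1: Z = 1/(jωC) = -j/(ω·C) = 0 - j1.796e+06 Ω
  Z2: Z = 1/(jωC) = -j/(ω·C) = 0 - j13.93 Ω
  Z3: Z = 1/(jωC) = -j/(ω·C) = 0 - j10.82 Ω
  Z4: Z = R = 1580 Ω
Step 3 — Ladder network (open output): work backward from the far end, alternating series and parallel combinations. Z_in = 0.1227 - j1.796e+06 Ω = 1.796e+06∠-90.0° Ω.
Step 4 — Source phasor: V = 239∠-45.0° V = 169 - j169 V.
Step 5 — Ohm's law: I = V / Z_total = (169 - j169) / (0.1227 - j1.796e+06) = 9.408e-05 + j9.408e-05 A.
Step 6 — Convert to polar: |I| = 0.000133 A, ∠I = 45.0°.

I = 0.000133∠45.0° A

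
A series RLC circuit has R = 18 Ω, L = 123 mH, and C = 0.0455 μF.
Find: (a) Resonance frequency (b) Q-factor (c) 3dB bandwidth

Step 1 — Resonance condition Im(Z)=0 gives ω₀ = 1/√(LC).
Step 2 — ω₀ = 1/√(0.123·4.55e-08) = 1.337e+04 rad/s.
Step 3 — f₀ = ω₀/(2π) = 2127 Hz.
Step 4 — Series Q: Q = ω₀L/R = 1.337e+04·0.123/18 = 91.34.
Step 5 — 3dB bandwidth: Δω = ω₀/Q = 146.3 rad/s; BW = Δω/(2π) = 23.29 Hz.

(a) f₀ = 2127 Hz  (b) Q = 91.34  (c) BW = 23.29 Hz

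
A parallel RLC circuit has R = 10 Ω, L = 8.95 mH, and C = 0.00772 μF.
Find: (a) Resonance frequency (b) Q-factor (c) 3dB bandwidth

Step 1 — Resonance: ω₀ = 1/√(LC) = 1/√(0.00895·7.72e-09) = 1.203e+05 rad/s.
Step 2 — f₀ = ω₀/(2π) = 1.915e+04 Hz.
Step 3 — Parallel Q: Q = R/(ω₀L) = 10/(1.203e+05·0.00895) = 0.009287.
Step 4 — Bandwidth: Δω = ω₀/Q = 1.295e+07 rad/s; BW = Δω/(2π) = 2.062e+06 Hz.

(a) f₀ = 1.915e+04 Hz  (b) Q = 0.009287  (c) BW = 2.062e+06 Hz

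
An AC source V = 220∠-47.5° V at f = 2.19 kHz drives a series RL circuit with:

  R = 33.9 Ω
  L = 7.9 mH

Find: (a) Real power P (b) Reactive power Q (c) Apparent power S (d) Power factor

Step 1 — Angular frequency: ω = 2π·f = 2π·2190 = 1.376e+04 rad/s.
Step 2 — Component impedances:
  R: Z = R = 33.9 Ω
  L: Z = jωL = j·1.376e+04·0.0079 = 0 + j108.7 Ω
Step 3 — Series combination: Z_total = R + L = 33.9 + j108.7 Ω = 113.9∠72.7° Ω.
Step 4 — Source phasor: V = 220∠-47.5° V = 148.6 - j162.2 V.
Step 5 — Current: I = V / Z = -0.9713 - j1.67 A = 1.932∠-120.2° A.
Step 6 — Complex power: S = V·I* = 126.5 + j405.8 VA.
Step 7 — Real power: P = Re(S) = 126.5 W.
Step 8 — Reactive power: Q = Im(S) = 405.8 VAR.
Step 9 — Apparent power: |S| = 425.1 VA.
Step 10 — Power factor: PF = P/|S| = 0.2977 (lagging).

(a) P = 126.5 W  (b) Q = 405.8 VAR  (c) S = 425.1 VA  (d) PF = 0.2977 (lagging)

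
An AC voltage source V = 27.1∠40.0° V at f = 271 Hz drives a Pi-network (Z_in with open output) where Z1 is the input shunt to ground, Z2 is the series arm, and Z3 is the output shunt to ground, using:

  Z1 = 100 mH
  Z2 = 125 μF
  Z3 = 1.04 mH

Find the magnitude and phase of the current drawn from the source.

Step 1 — Angular frequency: ω = 2π·f = 2π·271 = 1703 rad/s.
Step 2 — Component impedances:
  Z1: Z = jωL = j·1703·0.1 = 0 + j170.3 Ω
  Z2: Z = 1/(jωC) = -j/(ω·C) = 0 - j4.698 Ω
  Z3: Z = jωL = j·1703·0.00104 = 0 + j1.771 Ω
Step 3 — With open output, the series arm Z2 and the output shunt Z3 appear in series to ground: Z2 + Z3 = 0 - j2.927 Ω.
Step 4 — Parallel with input shunt Z1: Z_in = Z1 || (Z2 + Z3) = 0 - j2.979 Ω = 2.979∠-90.0° Ω.
Step 5 — Source phasor: V = 27.1∠40.0° V = 20.76 + j17.42 V.
Step 6 — Ohm's law: I = V / Z_total = (20.76 + j17.42) / (0 - j2.979) = -5.848 + j6.97 A.
Step 7 — Convert to polar: |I| = 9.098 A, ∠I = 130.0°.

I = 9.098∠130.0° A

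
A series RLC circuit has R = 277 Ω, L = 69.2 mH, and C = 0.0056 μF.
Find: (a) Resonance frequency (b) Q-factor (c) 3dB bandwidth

Step 1 — Resonance condition Im(Z)=0 gives ω₀ = 1/√(LC).
Step 2 — ω₀ = 1/√(0.0692·5.6e-09) = 5.08e+04 rad/s.
Step 3 — f₀ = ω₀/(2π) = 8085 Hz.
Step 4 — Series Q: Q = ω₀L/R = 5.08e+04·0.0692/277 = 12.69.
Step 5 — 3dB bandwidth: Δω = ω₀/Q = 4003 rad/s; BW = Δω/(2π) = 637.1 Hz.

(a) f₀ = 8085 Hz  (b) Q = 12.69  (c) BW = 637.1 Hz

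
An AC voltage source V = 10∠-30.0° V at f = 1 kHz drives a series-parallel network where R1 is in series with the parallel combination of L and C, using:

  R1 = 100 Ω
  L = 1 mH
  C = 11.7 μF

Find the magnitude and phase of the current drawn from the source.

Step 1 — Angular frequency: ω = 2π·f = 2π·1000 = 6283 rad/s.
Step 2 — Component impedances:
  R1: Z = R = 100 Ω
  L: Z = jωL = j·6283·0.001 = 0 + j6.283 Ω
  C: Z = 1/(jωC) = -j/(ω·C) = 0 - j13.6 Ω
Step 3 — Parallel branch: L || C = 1/(1/L + 1/C) = 0 + j11.68 Ω.
Step 4 — Series with R1: Z_total = R1 + (L || C) = 100 + j11.68 Ω = 100.7∠6.7° Ω.
Step 5 — Source phasor: V = 10∠-30.0° V = 8.66 - j5 V.
Step 6 — Ohm's law: I = V / Z_total = (8.66 - j5) / (100 + j11.68) = 0.07968 - j0.0593 A.
Step 7 — Convert to polar: |I| = 0.09933 A, ∠I = -36.7°.

I = 0.09933∠-36.7° A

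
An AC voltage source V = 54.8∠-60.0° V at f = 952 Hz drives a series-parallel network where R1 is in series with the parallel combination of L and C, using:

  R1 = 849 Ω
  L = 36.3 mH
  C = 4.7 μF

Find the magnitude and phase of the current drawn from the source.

Step 1 — Angular frequency: ω = 2π·f = 2π·952 = 5982 rad/s.
Step 2 — Component impedances:
  R1: Z = R = 849 Ω
  L: Z = jωL = j·5982·0.0363 = 0 + j217.1 Ω
  C: Z = 1/(jωC) = -j/(ω·C) = 0 - j35.57 Ω
Step 3 — Parallel branch: L || C = 1/(1/L + 1/C) = 0 - j42.54 Ω.
Step 4 — Series with R1: Z_total = R1 + (L || C) = 849 - j42.54 Ω = 850.1∠-2.9° Ω.
Step 5 — Source phasor: V = 54.8∠-60.0° V = 27.4 - j47.46 V.
Step 6 — Ohm's law: I = V / Z_total = (27.4 - j47.46) / (849 - j42.54) = 0.03499 - j0.05415 A.
Step 7 — Convert to polar: |I| = 0.06447 A, ∠I = -57.1°.

I = 0.06447∠-57.1° A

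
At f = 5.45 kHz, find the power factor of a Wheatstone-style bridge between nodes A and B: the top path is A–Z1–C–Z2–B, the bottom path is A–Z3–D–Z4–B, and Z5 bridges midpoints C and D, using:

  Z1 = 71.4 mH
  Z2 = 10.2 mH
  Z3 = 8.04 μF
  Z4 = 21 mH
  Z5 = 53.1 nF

Step 1 — Angular frequency: ω = 2π·f = 2π·5450 = 3.424e+04 rad/s.
Step 2 — Component impedances:
  Z1: Z = jωL = j·3.424e+04·0.0714 = 0 + j2445 Ω
  Z2: Z = jωL = j·3.424e+04·0.0102 = 0 + j349.3 Ω
  Z3: Z = 1/(jωC) = -j/(ω·C) = 0 - j3.632 Ω
  Z4: Z = jωL = j·3.424e+04·0.021 = 0 + j719.1 Ω
  Z5: Z = 1/(jωC) = -j/(ω·C) = 0 - j550 Ω
Step 3 — Bridge requires nodal analysis (the Z5 bridge couples midpoints C and D, so the two paths cannot be reduced to a simple series/parallel combination). Setting node B to ground and injecting 1 A at node A, the 3-node admittance system at A, C, D solves to V_A = Z_AB = 0 - j731.1 Ω = 731.1∠-90.0° Ω.
Step 4 — Power factor: PF = cos(φ) = Re(Z)/|Z| = -0/731.1 = -0.
Step 5 — Type: Im(Z) = -731.1 ⇒ leading (phase φ = -90.0°).

PF = -0 (leading, φ = -90.0°)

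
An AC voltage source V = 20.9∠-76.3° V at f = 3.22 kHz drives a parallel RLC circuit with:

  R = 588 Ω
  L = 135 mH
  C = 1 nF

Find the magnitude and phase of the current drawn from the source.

Step 1 — Angular frequency: ω = 2π·f = 2π·3220 = 2.023e+04 rad/s.
Step 2 — Component impedances:
  R: Z = R = 588 Ω
  L: Z = jωL = j·2.023e+04·0.135 = 0 + j2731 Ω
  C: Z = 1/(jωC) = -j/(ω·C) = 0 - j4.943e+04 Ω
Step 3 — Parallel combination: 1/Z_total = 1/R + 1/L + 1/C; Z_total = 564.6 + j114.8 Ω = 576.2∠11.5° Ω.
Step 4 — Source phasor: V = 20.9∠-76.3° V = 4.95 - j20.31 V.
Step 5 — Ohm's law: I = V / Z_total = (4.95 - j20.31) / (564.6 + j114.8) = 0.001395 - j0.03625 A.
Step 6 — Convert to polar: |I| = 0.03627 A, ∠I = -87.8°.

I = 0.03627∠-87.8° A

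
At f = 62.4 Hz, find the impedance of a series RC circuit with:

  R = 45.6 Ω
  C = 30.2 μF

Step 1 — Angular frequency: ω = 2π·f = 2π·62.4 = 392.1 rad/s.
Step 2 — Component impedances:
  R: Z = R = 45.6 Ω
  C: Z = 1/(jωC) = -j/(ω·C) = 0 - j84.46 Ω
Step 3 — Series combination: Z_total = R + C = 45.6 - j84.46 Ω = 95.98∠-61.6° Ω.

Z = 45.6 - j84.46 Ω = 95.98∠-61.6° Ω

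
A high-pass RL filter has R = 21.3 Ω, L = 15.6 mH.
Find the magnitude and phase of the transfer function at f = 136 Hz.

Step 1 — Angular frequency: ω = 2π·136 = 854.5 rad/s.
Step 2 — Transfer function: H(jω) = jωL/(R + jωL).
Step 3 — Numerator jωL = j·13.33; denominator R + jωL = 21.3 + j13.33.
Step 4 — H = 0.2814 + j0.4497.
Step 5 — Magnitude: |H| = 0.5305 (-5.5 dB); phase: φ = 58.0°.

|H| = 0.5305 (-5.5 dB), φ = 58.0°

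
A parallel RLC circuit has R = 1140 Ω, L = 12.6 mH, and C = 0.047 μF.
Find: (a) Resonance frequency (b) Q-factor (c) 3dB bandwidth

Step 1 — Resonance: ω₀ = 1/√(LC) = 1/√(0.0126·4.7e-08) = 4.109e+04 rad/s.
Step 2 — f₀ = ω₀/(2π) = 6540 Hz.
Step 3 — Parallel Q: Q = R/(ω₀L) = 1140/(4.109e+04·0.0126) = 2.202.
Step 4 — Bandwidth: Δω = ω₀/Q = 1.866e+04 rad/s; BW = Δω/(2π) = 2970 Hz.

(a) f₀ = 6540 Hz  (b) Q = 2.202  (c) BW = 2970 Hz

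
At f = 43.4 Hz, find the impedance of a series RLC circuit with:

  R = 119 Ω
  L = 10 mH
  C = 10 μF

Step 1 — Angular frequency: ω = 2π·f = 2π·43.4 = 272.7 rad/s.
Step 2 — Component impedances:
  R: Z = R = 119 Ω
  L: Z = jωL = j·272.7·0.01 = 0 + j2.727 Ω
  C: Z = 1/(jωC) = -j/(ω·C) = 0 - j366.7 Ω
Step 3 — Series combination: Z_total = R + L + C = 119 - j364 Ω = 382.9∠-71.9° Ω.

Z = 119 - j364 Ω = 382.9∠-71.9° Ω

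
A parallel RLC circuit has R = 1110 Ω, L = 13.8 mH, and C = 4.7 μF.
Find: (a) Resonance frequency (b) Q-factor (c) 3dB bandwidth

Step 1 — Resonance: ω₀ = 1/√(LC) = 1/√(0.0138·4.7e-06) = 3927 rad/s.
Step 2 — f₀ = ω₀/(2π) = 624.9 Hz.
Step 3 — Parallel Q: Q = R/(ω₀L) = 1110/(3927·0.0138) = 20.48.
Step 4 — Bandwidth: Δω = ω₀/Q = 191.7 rad/s; BW = Δω/(2π) = 30.51 Hz.

(a) f₀ = 624.9 Hz  (b) Q = 20.48  (c) BW = 30.51 Hz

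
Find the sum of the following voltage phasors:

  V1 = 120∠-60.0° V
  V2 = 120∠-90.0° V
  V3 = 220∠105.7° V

Step 1 — Convert each phasor to rectangular form:
  V1 = 120·(cos(-60.0°) + j·sin(-60.0°)) = 60 - j103.9 V
  V2 = 120·(cos(-90.0°) + j·sin(-90.0°)) = 0 - j120 V
  V3 = 220·(cos(105.7°) + j·sin(105.7°)) = -59.53 + j211.8 V
Step 2 — Sum components: V_total = 0.4679 - j12.13 V.
Step 3 — Convert to polar: |V_total| = 12.14 V, ∠V_total = -87.8°.

V_total = 12.14∠-87.8° V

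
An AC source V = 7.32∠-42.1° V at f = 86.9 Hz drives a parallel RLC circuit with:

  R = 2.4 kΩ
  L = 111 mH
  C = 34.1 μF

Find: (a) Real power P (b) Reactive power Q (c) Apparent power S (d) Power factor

Step 1 — Angular frequency: ω = 2π·f = 2π·86.9 = 546 rad/s.
Step 2 — Component impedances:
  R: Z = R = 2400 Ω
  L: Z = jωL = j·546·0.111 = 0 + j60.61 Ω
  C: Z = 1/(jωC) = -j/(ω·C) = 0 - j53.71 Ω
Step 3 — Parallel combination: 1/Z_total = 1/R + 1/L + 1/C; Z_total = 89.33 - j454.3 Ω = 463∠-78.9° Ω.
Step 4 — Source phasor: V = 7.32∠-42.1° V = 5.431 - j4.908 V.
Step 5 — Current: I = V / Z = 0.01266 + j0.009465 A = 0.01581∠36.8° A.
Step 6 — Complex power: S = V·I* = 0.02233 - j0.1135 VA.
Step 7 — Real power: P = Re(S) = 0.02233 W.
Step 8 — Reactive power: Q = Im(S) = -0.1135 VAR.
Step 9 — Apparent power: |S| = 0.1157 VA.
Step 10 — Power factor: PF = P/|S| = 0.1929 (leading).

(a) P = 0.02233 W  (b) Q = -0.1135 VAR  (c) S = 0.1157 VA  (d) PF = 0.1929 (leading)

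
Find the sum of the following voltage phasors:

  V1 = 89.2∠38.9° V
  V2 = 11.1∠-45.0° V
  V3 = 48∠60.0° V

Step 1 — Convert each phasor to rectangular form:
  V1 = 89.2·(cos(38.9°) + j·sin(38.9°)) = 69.42 + j56.01 V
  V2 = 11.1·(cos(-45.0°) + j·sin(-45.0°)) = 7.849 - j7.849 V
  V3 = 48·(cos(60.0°) + j·sin(60.0°)) = 24 + j41.57 V
Step 2 — Sum components: V_total = 101.3 + j89.73 V.
Step 3 — Convert to polar: |V_total| = 135.3 V, ∠V_total = 41.5°.

V_total = 135.3∠41.5° V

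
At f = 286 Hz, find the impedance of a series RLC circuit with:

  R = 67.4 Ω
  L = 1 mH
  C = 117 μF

Step 1 — Angular frequency: ω = 2π·f = 2π·286 = 1797 rad/s.
Step 2 — Component impedances:
  R: Z = R = 67.4 Ω
  L: Z = jωL = j·1797·0.001 = 0 + j1.797 Ω
  C: Z = 1/(jωC) = -j/(ω·C) = 0 - j4.756 Ω
Step 3 — Series combination: Z_total = R + L + C = 67.4 - j2.959 Ω = 67.46∠-2.5° Ω.

Z = 67.4 - j2.959 Ω = 67.46∠-2.5° Ω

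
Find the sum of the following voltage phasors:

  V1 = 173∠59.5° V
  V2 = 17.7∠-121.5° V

Step 1 — Convert each phasor to rectangular form:
  V1 = 173·(cos(59.5°) + j·sin(59.5°)) = 87.8 + j149.1 V
  V2 = 17.7·(cos(-121.5°) + j·sin(-121.5°)) = -9.248 - j15.09 V
Step 2 — Sum components: V_total = 78.56 + j134 V.
Step 3 — Convert to polar: |V_total| = 155.3 V, ∠V_total = 59.6°.

V_total = 155.3∠59.6° V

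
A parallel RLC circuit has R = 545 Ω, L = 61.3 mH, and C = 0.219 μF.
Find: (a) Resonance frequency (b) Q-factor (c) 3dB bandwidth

Step 1 — Resonance: ω₀ = 1/√(LC) = 1/√(0.0613·2.19e-07) = 8631 rad/s.
Step 2 — f₀ = ω₀/(2π) = 1374 Hz.
Step 3 — Parallel Q: Q = R/(ω₀L) = 545/(8631·0.0613) = 1.03.
Step 4 — Bandwidth: Δω = ω₀/Q = 8378 rad/s; BW = Δω/(2π) = 1333 Hz.

(a) f₀ = 1374 Hz  (b) Q = 1.03  (c) BW = 1333 Hz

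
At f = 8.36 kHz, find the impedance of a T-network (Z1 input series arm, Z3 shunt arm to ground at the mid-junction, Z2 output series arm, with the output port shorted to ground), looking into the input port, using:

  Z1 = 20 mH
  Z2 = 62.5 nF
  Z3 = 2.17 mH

Step 1 — Angular frequency: ω = 2π·f = 2π·8360 = 5.253e+04 rad/s.
Step 2 — Component impedances:
  Z1: Z = jωL = j·5.253e+04·0.02 = 0 + j1051 Ω
  Z2: Z = 1/(jωC) = -j/(ω·C) = 0 - j304.6 Ω
  Z3: Z = jωL = j·5.253e+04·0.00217 = 0 + j114 Ω
Step 3 — With the output port shorted to ground, the output series arm Z2 runs from the junction to ground; the shunt arm Z3 also runs from the junction to ground. They appear in parallel: Z3 || Z2 = 0 + j182.1 Ω.
Step 4 — Series with input arm Z1: Z_in = Z1 + (Z3 || Z2) = 0 + j1233 Ω = 1233∠90.0° Ω.

Z = 0 + j1233 Ω = 1233∠90.0° Ω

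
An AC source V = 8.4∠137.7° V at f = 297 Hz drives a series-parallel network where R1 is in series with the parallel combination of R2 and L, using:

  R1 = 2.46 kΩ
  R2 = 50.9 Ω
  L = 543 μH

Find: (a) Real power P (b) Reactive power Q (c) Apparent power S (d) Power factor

Step 1 — Angular frequency: ω = 2π·f = 2π·297 = 1866 rad/s.
Step 2 — Component impedances:
  R1: Z = R = 2460 Ω
  R2: Z = R = 50.9 Ω
  L: Z = jωL = j·1866·0.000543 = 0 + j1.013 Ω
Step 3 — Parallel branch: R2 || L = 1/(1/R2 + 1/L) = 0.02016 + j1.013 Ω.
Step 4 — Series with R1: Z_total = R1 + (R2 || L) = 2460 + j1.013 Ω = 2460∠0.0° Ω.
Step 5 — Source phasor: V = 8.4∠137.7° V = -6.213 + j5.653 V.
Step 6 — Current: I = V / Z = -0.002525 + j0.002299 A = 0.003415∠137.7° A.
Step 7 — Complex power: S = V·I* = 0.02868 + j1.181e-05 VA.
Step 8 — Real power: P = Re(S) = 0.02868 W.
Step 9 — Reactive power: Q = Im(S) = 1.181e-05 VAR.
Step 10 — Apparent power: |S| = 0.02868 VA.
Step 11 — Power factor: PF = P/|S| = 1 (lagging).

(a) P = 0.02868 W  (b) Q = 1.181e-05 VAR  (c) S = 0.02868 VA  (d) PF = 1 (lagging)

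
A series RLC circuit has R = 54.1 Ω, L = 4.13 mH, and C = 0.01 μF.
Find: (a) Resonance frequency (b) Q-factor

Step 1 — Resonance condition Im(Z)=0 gives ω₀ = 1/√(LC).
Step 2 — ω₀ = 1/√(0.00413·1e-08) = 1.556e+05 rad/s.
Step 3 — f₀ = ω₀/(2π) = 2.477e+04 Hz.
Step 4 — Series Q: Q = ω₀L/R = 1.556e+05·0.00413/54.1 = 11.88.

(a) f₀ = 2.477e+04 Hz  (b) Q = 11.88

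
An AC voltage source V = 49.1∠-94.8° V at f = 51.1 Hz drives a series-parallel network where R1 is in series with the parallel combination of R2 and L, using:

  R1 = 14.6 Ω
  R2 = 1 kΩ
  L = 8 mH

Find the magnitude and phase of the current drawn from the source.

Step 1 — Angular frequency: ω = 2π·f = 2π·51.1 = 321.1 rad/s.
Step 2 — Component impedances:
  R1: Z = R = 14.6 Ω
  R2: Z = R = 1000 Ω
  L: Z = jωL = j·321.1·0.008 = 0 + j2.569 Ω
Step 3 — Parallel branch: R2 || L = 1/(1/R2 + 1/L) = 0.006597 + j2.569 Ω.
Step 4 — Series with R1: Z_total = R1 + (R2 || L) = 14.61 + j2.569 Ω = 14.83∠10.0° Ω.
Step 5 — Source phasor: V = 49.1∠-94.8° V = -4.109 - j48.93 V.
Step 6 — Ohm's law: I = V / Z_total = (-4.109 - j48.93) / (14.61 + j2.569) = -0.8442 - j3.201 A.
Step 7 — Convert to polar: |I| = 3.311 A, ∠I = -104.8°.

I = 3.311∠-104.8° A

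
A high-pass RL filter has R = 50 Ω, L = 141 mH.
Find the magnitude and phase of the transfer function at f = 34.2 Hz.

Step 1 — Angular frequency: ω = 2π·34.2 = 214.9 rad/s.
Step 2 — Transfer function: H(jω) = jωL/(R + jωL).
Step 3 — Numerator jωL = j·30.3; denominator R + jωL = 50 + j30.3.
Step 4 — H = 0.2686 + j0.4432.
Step 5 — Magnitude: |H| = 0.5182 (-5.7 dB); phase: φ = 58.8°.

|H| = 0.5182 (-5.7 dB), φ = 58.8°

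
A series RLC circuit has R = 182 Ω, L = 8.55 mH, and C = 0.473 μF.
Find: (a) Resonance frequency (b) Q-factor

Step 1 — Resonance condition Im(Z)=0 gives ω₀ = 1/√(LC).
Step 2 — ω₀ = 1/√(0.00855·4.73e-07) = 1.572e+04 rad/s.
Step 3 — f₀ = ω₀/(2π) = 2503 Hz.
Step 4 — Series Q: Q = ω₀L/R = 1.572e+04·0.00855/182 = 0.7387.

(a) f₀ = 2503 Hz  (b) Q = 0.7387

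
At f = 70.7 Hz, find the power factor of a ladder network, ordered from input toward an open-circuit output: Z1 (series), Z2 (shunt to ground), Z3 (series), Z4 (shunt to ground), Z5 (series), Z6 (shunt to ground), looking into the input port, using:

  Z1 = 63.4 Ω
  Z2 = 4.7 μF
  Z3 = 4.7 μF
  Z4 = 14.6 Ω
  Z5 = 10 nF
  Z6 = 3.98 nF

Step 1 — Angular frequency: ω = 2π·f = 2π·70.7 = 444.2 rad/s.
Step 2 — Component impedances:
  Z1: Z = R = 63.4 Ω
  Z2: Z = 1/(jωC) = -j/(ω·C) = 0 - j479 Ω
  Z3: Z = 1/(jωC) = -j/(ω·C) = 0 - j479 Ω
  Z4: Z = R = 14.6 Ω
  Z5: Z = 1/(jωC) = -j/(ω·C) = 0 - j2.251e+05 Ω
  Z6: Z = 1/(jωC) = -j/(ω·C) = 0 - j5.656e+05 Ω
Step 3 — Ladder network (open output): work backward from the far end, alternating series and parallel combinations. Z_in = 67.05 - j239.5 Ω = 248.7∠-74.4° Ω.
Step 4 — Power factor: PF = cos(φ) = Re(Z)/|Z| = 67.05/248.7 = 0.2696.
Step 5 — Type: Im(Z) = -239.5 ⇒ leading (phase φ = -74.4°).

PF = 0.2696 (leading, φ = -74.4°)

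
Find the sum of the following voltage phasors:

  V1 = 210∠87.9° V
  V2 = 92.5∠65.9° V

Step 1 — Convert each phasor to rectangular form:
  V1 = 210·(cos(87.9°) + j·sin(87.9°)) = 7.695 + j209.9 V
  V2 = 92.5·(cos(65.9°) + j·sin(65.9°)) = 37.77 + j84.44 V
Step 2 — Sum components: V_total = 45.47 + j294.3 V.
Step 3 — Convert to polar: |V_total| = 297.8 V, ∠V_total = 81.2°.

V_total = 297.8∠81.2° V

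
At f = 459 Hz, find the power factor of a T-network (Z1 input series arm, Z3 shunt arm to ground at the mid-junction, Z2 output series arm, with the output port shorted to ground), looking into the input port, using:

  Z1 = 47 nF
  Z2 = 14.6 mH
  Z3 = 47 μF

Step 1 — Angular frequency: ω = 2π·f = 2π·459 = 2884 rad/s.
Step 2 — Component impedances:
  Z1: Z = 1/(jωC) = -j/(ω·C) = 0 - j7378 Ω
  Z2: Z = jωL = j·2884·0.0146 = 0 + j42.11 Ω
  Z3: Z = 1/(jωC) = -j/(ω·C) = 0 - j7.378 Ω
Step 3 — With the output port shorted to ground, the output series arm Z2 runs from the junction to ground; the shunt arm Z3 also runs from the junction to ground. They appear in parallel: Z3 || Z2 = 0 - j8.945 Ω.
Step 4 — Series with input arm Z1: Z_in = Z1 + (Z3 || Z2) = 0 - j7386 Ω = 7386∠-90.0° Ω.
Step 5 — Power factor: PF = cos(φ) = Re(Z)/|Z| = 0/7386 = 0.
Step 6 — Type: Im(Z) = -7386 ⇒ leading (phase φ = -90.0°).

PF = 0 (leading, φ = -90.0°)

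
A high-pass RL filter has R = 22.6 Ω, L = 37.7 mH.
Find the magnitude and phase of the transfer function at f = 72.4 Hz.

Step 1 — Angular frequency: ω = 2π·72.4 = 454.9 rad/s.
Step 2 — Transfer function: H(jω) = jωL/(R + jωL).
Step 3 — Numerator jωL = j·17.15; denominator R + jωL = 22.6 + j17.15.
Step 4 — H = 0.3654 + j0.4815.
Step 5 — Magnitude: |H| = 0.6045 (-4.4 dB); phase: φ = 52.8°.

|H| = 0.6045 (-4.4 dB), φ = 52.8°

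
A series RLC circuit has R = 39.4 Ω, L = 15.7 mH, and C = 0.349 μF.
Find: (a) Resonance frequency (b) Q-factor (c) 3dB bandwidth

Step 1 — Resonance condition Im(Z)=0 gives ω₀ = 1/√(LC).
Step 2 — ω₀ = 1/√(0.0157·3.49e-07) = 1.351e+04 rad/s.
Step 3 — f₀ = ω₀/(2π) = 2150 Hz.
Step 4 — Series Q: Q = ω₀L/R = 1.351e+04·0.0157/39.4 = 5.383.
Step 5 — 3dB bandwidth: Δω = ω₀/Q = 2510 rad/s; BW = Δω/(2π) = 399.4 Hz.

(a) f₀ = 2150 Hz  (b) Q = 5.383  (c) BW = 399.4 Hz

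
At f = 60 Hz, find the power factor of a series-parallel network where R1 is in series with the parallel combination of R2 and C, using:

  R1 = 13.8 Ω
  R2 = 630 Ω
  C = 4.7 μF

Step 1 — Angular frequency: ω = 2π·f = 2π·60 = 377 rad/s.
Step 2 — Component impedances:
  R1: Z = R = 13.8 Ω
  R2: Z = R = 630 Ω
  C: Z = 1/(jωC) = -j/(ω·C) = 0 - j564.4 Ω
Step 3 — Parallel branch: R2 || C = 1/(1/R2 + 1/C) = 280.5 - j313.1 Ω.
Step 4 — Series with R1: Z_total = R1 + (R2 || C) = 294.3 - j313.1 Ω = 429.7∠-46.8° Ω.
Step 5 — Power factor: PF = cos(φ) = Re(Z)/|Z| = 294.3/429.7 = 0.6849.
Step 6 — Type: Im(Z) = -313.1 ⇒ leading (phase φ = -46.8°).

PF = 0.6849 (leading, φ = -46.8°)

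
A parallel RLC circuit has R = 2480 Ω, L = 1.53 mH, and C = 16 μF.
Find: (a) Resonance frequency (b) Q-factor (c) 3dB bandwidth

Step 1 — Resonance: ω₀ = 1/√(LC) = 1/√(0.00153·1.6e-05) = 6391 rad/s.
Step 2 — f₀ = ω₀/(2π) = 1017 Hz.
Step 3 — Parallel Q: Q = R/(ω₀L) = 2480/(6391·0.00153) = 253.6.
Step 4 — Bandwidth: Δω = ω₀/Q = 25.2 rad/s; BW = Δω/(2π) = 4.011 Hz.

(a) f₀ = 1017 Hz  (b) Q = 253.6  (c) BW = 4.011 Hz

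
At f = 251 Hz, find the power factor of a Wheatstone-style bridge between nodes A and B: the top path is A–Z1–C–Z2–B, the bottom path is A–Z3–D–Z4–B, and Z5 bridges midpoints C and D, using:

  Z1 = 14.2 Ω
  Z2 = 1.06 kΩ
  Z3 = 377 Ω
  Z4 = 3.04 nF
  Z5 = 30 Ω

Step 1 — Angular frequency: ω = 2π·f = 2π·251 = 1577 rad/s.
Step 2 — Component impedances:
  Z1: Z = R = 14.2 Ω
  Z2: Z = R = 1060 Ω
  Z3: Z = R = 377 Ω
  Z4: Z = 1/(jωC) = -j/(ω·C) = 0 - j2.086e+05 Ω
  Z5: Z = R = 30 Ω
Step 3 — Bridge requires nodal analysis (the Z5 bridge couples midpoints C and D, so the two paths cannot be reduced to a simple series/parallel combination). Setting node B to ground and injecting 1 A at node A, the 3-node admittance system at A, C, D solves to V_A = Z_AB = 1074 - j5.397 Ω = 1074∠-0.3° Ω.
Step 4 — Power factor: PF = cos(φ) = Re(Z)/|Z| = 1074/1074 = 1.
Step 5 — Type: Im(Z) = -5.397 ⇒ leading (phase φ = -0.3°).

PF = 1 (leading, φ = -0.3°)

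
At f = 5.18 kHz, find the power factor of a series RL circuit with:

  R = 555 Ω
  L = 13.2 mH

Step 1 — Angular frequency: ω = 2π·f = 2π·5180 = 3.255e+04 rad/s.
Step 2 — Component impedances:
  R: Z = R = 555 Ω
  L: Z = jωL = j·3.255e+04·0.0132 = 0 + j429.6 Ω
Step 3 — Series combination: Z_total = R + L = 555 + j429.6 Ω = 701.9∠37.7° Ω.
Step 4 — Power factor: PF = cos(φ) = Re(Z)/|Z| = 555/701.85 = 0.7908.
Step 5 — Type: Im(Z) = 429.6 ⇒ lagging (phase φ = 37.7°).

PF = 0.7908 (lagging, φ = 37.7°)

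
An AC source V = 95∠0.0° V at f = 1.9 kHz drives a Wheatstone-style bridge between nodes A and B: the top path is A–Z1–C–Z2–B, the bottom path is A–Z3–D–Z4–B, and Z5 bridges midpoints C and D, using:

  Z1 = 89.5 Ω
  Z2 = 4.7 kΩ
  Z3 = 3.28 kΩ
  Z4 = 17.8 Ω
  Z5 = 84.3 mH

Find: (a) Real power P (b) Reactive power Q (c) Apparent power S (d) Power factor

Step 1 — Angular frequency: ω = 2π·f = 2π·1900 = 1.194e+04 rad/s.
Step 2 — Component impedances:
  Z1: Z = R = 89.5 Ω
  Z2: Z = R = 4700 Ω
  Z3: Z = R = 3280 Ω
  Z4: Z = R = 17.8 Ω
  Z5: Z = jωL = j·1.194e+04·0.0843 = 0 + j1006 Ω
Step 3 — Bridge requires nodal analysis (the Z5 bridge couples midpoints C and D, so the two paths cannot be reduced to a simple series/parallel combination). Setting node B to ground and injecting 1 A at node A, the 3-node admittance system at A, C, D solves to V_A = Z_AB = 488.7 + j749.7 Ω = 894.9∠56.9° Ω.
Step 4 — Source phasor: V = 95∠0.0° V = 95 V.
Step 5 — Current: I = V / Z = 0.05797 - j0.08893 A = 0.1062∠-56.9° A.
Step 6 — Complex power: S = V·I* = 5.507 + j8.448 VA.
Step 7 — Real power: P = Re(S) = 5.507 W.
Step 8 — Reactive power: Q = Im(S) = 8.448 VAR.
Step 9 — Apparent power: |S| = 10.08 VA.
Step 10 — Power factor: PF = P/|S| = 0.5461 (lagging).

(a) P = 5.507 W  (b) Q = 8.448 VAR  (c) S = 10.08 VA  (d) PF = 0.5461 (lagging)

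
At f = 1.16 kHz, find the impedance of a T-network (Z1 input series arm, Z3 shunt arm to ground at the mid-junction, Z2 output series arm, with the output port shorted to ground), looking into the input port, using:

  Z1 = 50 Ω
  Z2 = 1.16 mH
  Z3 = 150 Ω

Step 1 — Angular frequency: ω = 2π·f = 2π·1160 = 7288 rad/s.
Step 2 — Component impedances:
  Z1: Z = R = 50 Ω
  Z2: Z = jωL = j·7288·0.00116 = 0 + j8.455 Ω
  Z3: Z = R = 150 Ω
Step 3 — With the output port shorted to ground, the output series arm Z2 runs from the junction to ground; the shunt arm Z3 also runs from the junction to ground. They appear in parallel: Z3 || Z2 = 0.475 + j8.428 Ω.
Step 4 — Series with input arm Z1: Z_in = Z1 + (Z3 || Z2) = 50.48 + j8.428 Ω = 51.17∠9.5° Ω.

Z = 50.48 + j8.428 Ω = 51.17∠9.5° Ω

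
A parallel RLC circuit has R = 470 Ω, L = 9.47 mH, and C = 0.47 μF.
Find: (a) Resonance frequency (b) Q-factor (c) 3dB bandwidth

Step 1 — Resonance: ω₀ = 1/√(LC) = 1/√(0.00947·4.7e-07) = 1.499e+04 rad/s.
Step 2 — f₀ = ω₀/(2π) = 2386 Hz.
Step 3 — Parallel Q: Q = R/(ω₀L) = 470/(1.499e+04·0.00947) = 3.311.
Step 4 — Bandwidth: Δω = ω₀/Q = 4527 rad/s; BW = Δω/(2π) = 720.5 Hz.

(a) f₀ = 2386 Hz  (b) Q = 3.311  (c) BW = 720.5 Hz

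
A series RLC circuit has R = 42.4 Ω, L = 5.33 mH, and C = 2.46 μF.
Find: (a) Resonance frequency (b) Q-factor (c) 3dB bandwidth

Step 1 — Resonance: ω₀ = 1/√(LC) = 1/√(0.00533·2.46e-06) = 8733 rad/s.
Step 2 — f₀ = ω₀/(2π) = 1390 Hz.
Step 3 — Series Q: Q = ω₀L/R = 8733·0.00533/42.4 = 1.098.
Step 4 — Bandwidth: Δω = ω₀/Q = 7955 rad/s; BW = Δω/(2π) = 1266 Hz.

(a) f₀ = 1390 Hz  (b) Q = 1.098  (c) BW = 1266 Hz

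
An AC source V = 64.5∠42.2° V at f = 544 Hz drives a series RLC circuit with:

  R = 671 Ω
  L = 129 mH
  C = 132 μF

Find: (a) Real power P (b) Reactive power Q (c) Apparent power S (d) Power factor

Step 1 — Angular frequency: ω = 2π·f = 2π·544 = 3418 rad/s.
Step 2 — Component impedances:
  R: Z = R = 671 Ω
  L: Z = jωL = j·3418·0.129 = 0 + j440.9 Ω
  C: Z = 1/(jωC) = -j/(ω·C) = 0 - j2.216 Ω
Step 3 — Series combination: Z_total = R + L + C = 671 + j438.7 Ω = 801.7∠33.2° Ω.
Step 4 — Source phasor: V = 64.5∠42.2° V = 47.78 + j43.33 V.
Step 5 — Current: I = V / Z = 0.07946 + j0.01262 A = 0.08045∠9.0° A.
Step 6 — Complex power: S = V·I* = 4.343 + j2.84 VA.
Step 7 — Real power: P = Re(S) = 4.343 W.
Step 8 — Reactive power: Q = Im(S) = 2.84 VAR.
Step 9 — Apparent power: |S| = 5.189 VA.
Step 10 — Power factor: PF = P/|S| = 0.837 (lagging).

(a) P = 4.343 W  (b) Q = 2.84 VAR  (c) S = 5.189 VA  (d) PF = 0.837 (lagging)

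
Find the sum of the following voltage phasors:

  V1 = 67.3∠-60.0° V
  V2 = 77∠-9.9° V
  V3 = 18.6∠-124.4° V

Step 1 — Convert each phasor to rectangular form:
  V1 = 67.3·(cos(-60.0°) + j·sin(-60.0°)) = 33.65 - j58.28 V
  V2 = 77·(cos(-9.9°) + j·sin(-9.9°)) = 75.85 - j13.24 V
  V3 = 18.6·(cos(-124.4°) + j·sin(-124.4°)) = -10.51 - j15.35 V
Step 2 — Sum components: V_total = 99 - j86.87 V.
Step 3 — Convert to polar: |V_total| = 131.7 V, ∠V_total = -41.3°.

V_total = 131.7∠-41.3° V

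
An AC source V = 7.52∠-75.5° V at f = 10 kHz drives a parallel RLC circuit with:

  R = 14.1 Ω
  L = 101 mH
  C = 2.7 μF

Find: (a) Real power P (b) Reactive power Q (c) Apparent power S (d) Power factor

Step 1 — Angular frequency: ω = 2π·f = 2π·1e+04 = 6.283e+04 rad/s.
Step 2 — Component impedances:
  R: Z = R = 14.1 Ω
  L: Z = jωL = j·6.283e+04·0.101 = 0 + j6346 Ω
  C: Z = 1/(jωC) = -j/(ω·C) = 0 - j5.895 Ω
Step 3 — Parallel combination: 1/Z_total = 1/R + 1/L + 1/C; Z_total = 2.101 - j5.021 Ω = 5.443∠-67.3° Ω.
Step 4 — Source phasor: V = 7.52∠-75.5° V = 1.883 - j7.28 V.
Step 5 — Current: I = V / Z = 1.367 - j0.1972 A = 1.382∠-8.2° A.
Step 6 — Complex power: S = V·I* = 4.011 - j9.585 VA.
Step 7 — Real power: P = Re(S) = 4.011 W.
Step 8 — Reactive power: Q = Im(S) = -9.585 VAR.
Step 9 — Apparent power: |S| = 10.39 VA.
Step 10 — Power factor: PF = P/|S| = 0.386 (leading).

(a) P = 4.011 W  (b) Q = -9.585 VAR  (c) S = 10.39 VA  (d) PF = 0.386 (leading)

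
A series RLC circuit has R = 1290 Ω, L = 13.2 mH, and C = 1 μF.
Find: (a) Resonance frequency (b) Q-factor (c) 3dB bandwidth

Step 1 — Resonance condition Im(Z)=0 gives ω₀ = 1/√(LC).
Step 2 — ω₀ = 1/√(0.0132·1e-06) = 8704 rad/s.
Step 3 — f₀ = ω₀/(2π) = 1385 Hz.
Step 4 — Series Q: Q = ω₀L/R = 8704·0.0132/1290 = 0.08906.
Step 5 — 3dB bandwidth: Δω = ω₀/Q = 9.773e+04 rad/s; BW = Δω/(2π) = 1.555e+04 Hz.

(a) f₀ = 1385 Hz  (b) Q = 0.08906  (c) BW = 1.555e+04 Hz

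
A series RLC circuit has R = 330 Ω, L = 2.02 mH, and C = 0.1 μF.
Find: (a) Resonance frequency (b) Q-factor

Step 1 — Resonance condition Im(Z)=0 gives ω₀ = 1/√(LC).
Step 2 — ω₀ = 1/√(0.00202·1e-07) = 7.036e+04 rad/s.
Step 3 — f₀ = ω₀/(2π) = 1.12e+04 Hz.
Step 4 — Series Q: Q = ω₀L/R = 7.036e+04·0.00202/330 = 0.4307.

(a) f₀ = 1.12e+04 Hz  (b) Q = 0.4307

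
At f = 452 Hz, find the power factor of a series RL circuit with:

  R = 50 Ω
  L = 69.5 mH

Step 1 — Angular frequency: ω = 2π·f = 2π·452 = 2840 rad/s.
Step 2 — Component impedances:
  R: Z = R = 50 Ω
  L: Z = jωL = j·2840·0.0695 = 0 + j197.4 Ω
Step 3 — Series combination: Z_total = R + L = 50 + j197.4 Ω = 203.6∠75.8° Ω.
Step 4 — Power factor: PF = cos(φ) = Re(Z)/|Z| = 50/203.6 = 0.2456.
Step 5 — Type: Im(Z) = 197.4 ⇒ lagging (phase φ = 75.8°).

PF = 0.2456 (lagging, φ = 75.8°)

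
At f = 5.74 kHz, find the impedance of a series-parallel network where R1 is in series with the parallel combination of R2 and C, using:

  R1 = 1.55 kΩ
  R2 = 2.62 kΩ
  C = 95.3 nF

Step 1 — Angular frequency: ω = 2π·f = 2π·5740 = 3.607e+04 rad/s.
Step 2 — Component impedances:
  R1: Z = R = 1550 Ω
  R2: Z = R = 2620 Ω
  C: Z = 1/(jωC) = -j/(ω·C) = 0 - j290.9 Ω
Step 3 — Parallel branch: R2 || C = 1/(1/R2 + 1/C) = 31.92 - j287.4 Ω.
Step 4 — Series with R1: Z_total = R1 + (R2 || C) = 1582 - j287.4 Ω = 1608∠-10.3° Ω.

Z = 1582 - j287.4 Ω = 1608∠-10.3° Ω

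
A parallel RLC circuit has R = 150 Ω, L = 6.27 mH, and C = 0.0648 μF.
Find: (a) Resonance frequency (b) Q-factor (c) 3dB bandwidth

Step 1 — Resonance: ω₀ = 1/√(LC) = 1/√(0.00627·6.48e-08) = 4.961e+04 rad/s.
Step 2 — f₀ = ω₀/(2π) = 7896 Hz.
Step 3 — Parallel Q: Q = R/(ω₀L) = 150/(4.961e+04·0.00627) = 0.4822.
Step 4 — Bandwidth: Δω = ω₀/Q = 1.029e+05 rad/s; BW = Δω/(2π) = 1.637e+04 Hz.

(a) f₀ = 7896 Hz  (b) Q = 0.4822  (c) BW = 1.637e+04 Hz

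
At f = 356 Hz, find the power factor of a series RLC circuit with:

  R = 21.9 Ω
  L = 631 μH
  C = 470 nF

Step 1 — Angular frequency: ω = 2π·f = 2π·356 = 2237 rad/s.
Step 2 — Component impedances:
  R: Z = R = 21.9 Ω
  L: Z = jωL = j·2237·0.000631 = 0 + j1.411 Ω
  C: Z = 1/(jωC) = -j/(ω·C) = 0 - j951.2 Ω
Step 3 — Series combination: Z_total = R + L + C = 21.9 - j949.8 Ω = 950∠-88.7° Ω.
Step 4 — Power factor: PF = cos(φ) = Re(Z)/|Z| = 21.9/950 = 0.02305.
Step 5 — Type: Im(Z) = -949.8 ⇒ leading (phase φ = -88.7°).

PF = 0.02305 (leading, φ = -88.7°)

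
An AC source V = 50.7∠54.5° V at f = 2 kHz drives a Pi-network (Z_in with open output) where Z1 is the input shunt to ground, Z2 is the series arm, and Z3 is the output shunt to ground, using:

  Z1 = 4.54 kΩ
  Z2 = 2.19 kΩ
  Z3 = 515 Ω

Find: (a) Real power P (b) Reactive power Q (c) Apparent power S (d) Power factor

Step 1 — Angular frequency: ω = 2π·f = 2π·2000 = 1.257e+04 rad/s.
Step 2 — Component impedances:
  Z1: Z = R = 4540 Ω
  Z2: Z = R = 2190 Ω
  Z3: Z = R = 515 Ω
Step 3 — With open output, the series arm Z2 and the output shunt Z3 appear in series to ground: Z2 + Z3 = 2705 Ω.
Step 4 — Parallel with input shunt Z1: Z_in = Z1 || (Z2 + Z3) = 1695 Ω = 1695∠0.0° Ω.
Step 5 — Source phasor: V = 50.7∠54.5° V = 29.44 + j41.28 V.
Step 6 — Current: I = V / Z = 0.01737 + j0.02435 A = 0.02991∠54.5° A.
Step 7 — Complex power: S = V·I* = 1.516 VA.
Step 8 — Real power: P = Re(S) = 1.516 W.
Step 9 — Reactive power: Q = Im(S) = 0 VAR.
Step 10 — Apparent power: |S| = 1.516 VA.
Step 11 — Power factor: PF = P/|S| = 1 (unity).

(a) P = 1.516 W  (b) Q = 0 VAR  (c) S = 1.516 VA  (d) PF = 1 (unity)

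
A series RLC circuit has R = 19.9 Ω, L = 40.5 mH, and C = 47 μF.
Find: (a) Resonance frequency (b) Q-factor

Step 1 — Resonance condition Im(Z)=0 gives ω₀ = 1/√(LC).
Step 2 — ω₀ = 1/√(0.0405·4.7e-05) = 724.8 rad/s.
Step 3 — f₀ = ω₀/(2π) = 115.4 Hz.
Step 4 — Series Q: Q = ω₀L/R = 724.8·0.0405/19.9 = 1.475.

(a) f₀ = 115.4 Hz  (b) Q = 1.475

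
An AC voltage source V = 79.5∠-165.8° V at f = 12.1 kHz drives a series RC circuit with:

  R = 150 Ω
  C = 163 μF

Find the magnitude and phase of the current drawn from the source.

Step 1 — Angular frequency: ω = 2π·f = 2π·1.21e+04 = 7.603e+04 rad/s.
Step 2 — Component impedances:
  R: Z = R = 150 Ω
  C: Z = 1/(jωC) = -j/(ω·C) = 0 - j0.0807 Ω
Step 3 — Series combination: Z_total = R + C = 150 - j0.0807 Ω = 150∠-0.0° Ω.
Step 4 — Source phasor: V = 79.5∠-165.8° V = -77.07 - j19.5 V.
Step 5 — Ohm's law: I = V / Z_total = (-77.07 - j19.5) / (150 - j0.0807) = -0.5137 - j0.1303 A.
Step 6 — Convert to polar: |I| = 0.53 A, ∠I = -165.8°.

I = 0.53∠-165.8° A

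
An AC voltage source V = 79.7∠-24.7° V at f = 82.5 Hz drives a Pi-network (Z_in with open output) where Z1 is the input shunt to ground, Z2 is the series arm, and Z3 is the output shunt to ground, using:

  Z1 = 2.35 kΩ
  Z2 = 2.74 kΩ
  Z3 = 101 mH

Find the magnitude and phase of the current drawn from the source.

Step 1 — Angular frequency: ω = 2π·f = 2π·82.5 = 518.4 rad/s.
Step 2 — Component impedances:
  Z1: Z = R = 2350 Ω
  Z2: Z = R = 2740 Ω
  Z3: Z = jωL = j·518.4·0.101 = 0 + j52.35 Ω
Step 3 — With open output, the series arm Z2 and the output shunt Z3 appear in series to ground: Z2 + Z3 = 2740 + j52.35 Ω.
Step 4 — Parallel with input shunt Z1: Z_in = Z1 || (Z2 + Z3) = 1265 + j11.16 Ω = 1265∠0.5° Ω.
Step 5 — Source phasor: V = 79.7∠-24.7° V = 72.41 - j33.3 V.
Step 6 — Ohm's law: I = V / Z_total = (72.41 - j33.3) / (1265 + j11.16) = 0.057 - j0.02683 A.
Step 7 — Convert to polar: |I| = 0.06299 A, ∠I = -25.2°.

I = 0.06299∠-25.2° A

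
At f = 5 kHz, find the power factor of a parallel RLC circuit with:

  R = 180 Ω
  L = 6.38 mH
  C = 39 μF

Step 1 — Angular frequency: ω = 2π·f = 2π·5000 = 3.142e+04 rad/s.
Step 2 — Component impedances:
  R: Z = R = 180 Ω
  L: Z = jωL = j·3.142e+04·0.00638 = 0 + j200.4 Ω
  C: Z = 1/(jωC) = -j/(ω·C) = 0 - j0.8162 Ω
Step 3 — Parallel combination: 1/Z_total = 1/R + 1/L + 1/C; Z_total = 0.003731 - j0.8195 Ω = 0.8195∠-89.7° Ω.
Step 4 — Power factor: PF = cos(φ) = Re(Z)/|Z| = 0.003731/0.8195 = 0.004553.
Step 5 — Type: Im(Z) = -0.8195 ⇒ leading (phase φ = -89.7°).

PF = 0.004553 (leading, φ = -89.7°)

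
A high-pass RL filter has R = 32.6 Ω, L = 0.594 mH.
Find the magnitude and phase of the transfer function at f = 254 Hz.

Step 1 — Angular frequency: ω = 2π·254 = 1596 rad/s.
Step 2 — Transfer function: H(jω) = jωL/(R + jωL).
Step 3 — Numerator jωL = j·0.948; denominator R + jωL = 32.6 + j0.948.
Step 4 — H = 0.0008449 + j0.02905.
Step 5 — Magnitude: |H| = 0.02907 (-30.7 dB); phase: φ = 88.3°.

|H| = 0.02907 (-30.7 dB), φ = 88.3°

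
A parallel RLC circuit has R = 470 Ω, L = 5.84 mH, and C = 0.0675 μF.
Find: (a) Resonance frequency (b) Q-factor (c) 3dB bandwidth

Step 1 — Resonance: ω₀ = 1/√(LC) = 1/√(0.00584·6.75e-08) = 5.037e+04 rad/s.
Step 2 — f₀ = ω₀/(2π) = 8016 Hz.
Step 3 — Parallel Q: Q = R/(ω₀L) = 470/(5.037e+04·0.00584) = 1.598.
Step 4 — Bandwidth: Δω = ω₀/Q = 3.152e+04 rad/s; BW = Δω/(2π) = 5017 Hz.

(a) f₀ = 8016 Hz  (b) Q = 1.598  (c) BW = 5017 Hz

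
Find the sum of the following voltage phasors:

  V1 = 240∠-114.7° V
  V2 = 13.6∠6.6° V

Step 1 — Convert each phasor to rectangular form:
  V1 = 240·(cos(-114.7°) + j·sin(-114.7°)) = -100.3 - j218 V
  V2 = 13.6·(cos(6.6°) + j·sin(6.6°)) = 13.51 + j1.563 V
Step 2 — Sum components: V_total = -86.78 - j216.5 V.
Step 3 — Convert to polar: |V_total| = 233.2 V, ∠V_total = -111.8°.

V_total = 233.2∠-111.8° V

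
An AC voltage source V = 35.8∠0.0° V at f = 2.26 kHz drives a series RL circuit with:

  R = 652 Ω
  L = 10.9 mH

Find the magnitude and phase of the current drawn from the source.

Step 1 — Angular frequency: ω = 2π·f = 2π·2260 = 1.42e+04 rad/s.
Step 2 — Component impedances:
  R: Z = R = 652 Ω
  L: Z = jωL = j·1.42e+04·0.0109 = 0 + j154.8 Ω
Step 3 — Series combination: Z_total = R + L = 652 + j154.8 Ω = 670.1∠13.4° Ω.
Step 4 — Source phasor: V = 35.8∠0.0° V = 35.8 V.
Step 5 — Ohm's law: I = V / Z_total = (35.8) / (652 + j154.8) = 0.05198 - j0.01234 A.
Step 6 — Convert to polar: |I| = 0.05342 A, ∠I = -13.4°.

I = 0.05342∠-13.4° A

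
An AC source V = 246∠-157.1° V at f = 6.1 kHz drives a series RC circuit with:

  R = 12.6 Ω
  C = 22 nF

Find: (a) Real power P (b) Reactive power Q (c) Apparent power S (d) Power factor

Step 1 — Angular frequency: ω = 2π·f = 2π·6100 = 3.833e+04 rad/s.
Step 2 — Component impedances:
  R: Z = R = 12.6 Ω
  C: Z = 1/(jωC) = -j/(ω·C) = 0 - j1186 Ω
Step 3 — Series combination: Z_total = R + C = 12.6 - j1186 Ω = 1186∠-89.4° Ω.
Step 4 — Source phasor: V = 246∠-157.1° V = -226.6 - j95.72 V.
Step 5 — Current: I = V / Z = 0.07868 - j0.1919 A = 0.2074∠-67.7° A.
Step 6 — Complex power: S = V·I* = 0.5421 - j51.02 VA.
Step 7 — Real power: P = Re(S) = 0.5421 W.
Step 8 — Reactive power: Q = Im(S) = -51.02 VAR.
Step 9 — Apparent power: |S| = 51.02 VA.
Step 10 — Power factor: PF = P/|S| = 0.01062 (leading).

(a) P = 0.5421 W  (b) Q = -51.02 VAR  (c) S = 51.02 VA  (d) PF = 0.01062 (leading)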